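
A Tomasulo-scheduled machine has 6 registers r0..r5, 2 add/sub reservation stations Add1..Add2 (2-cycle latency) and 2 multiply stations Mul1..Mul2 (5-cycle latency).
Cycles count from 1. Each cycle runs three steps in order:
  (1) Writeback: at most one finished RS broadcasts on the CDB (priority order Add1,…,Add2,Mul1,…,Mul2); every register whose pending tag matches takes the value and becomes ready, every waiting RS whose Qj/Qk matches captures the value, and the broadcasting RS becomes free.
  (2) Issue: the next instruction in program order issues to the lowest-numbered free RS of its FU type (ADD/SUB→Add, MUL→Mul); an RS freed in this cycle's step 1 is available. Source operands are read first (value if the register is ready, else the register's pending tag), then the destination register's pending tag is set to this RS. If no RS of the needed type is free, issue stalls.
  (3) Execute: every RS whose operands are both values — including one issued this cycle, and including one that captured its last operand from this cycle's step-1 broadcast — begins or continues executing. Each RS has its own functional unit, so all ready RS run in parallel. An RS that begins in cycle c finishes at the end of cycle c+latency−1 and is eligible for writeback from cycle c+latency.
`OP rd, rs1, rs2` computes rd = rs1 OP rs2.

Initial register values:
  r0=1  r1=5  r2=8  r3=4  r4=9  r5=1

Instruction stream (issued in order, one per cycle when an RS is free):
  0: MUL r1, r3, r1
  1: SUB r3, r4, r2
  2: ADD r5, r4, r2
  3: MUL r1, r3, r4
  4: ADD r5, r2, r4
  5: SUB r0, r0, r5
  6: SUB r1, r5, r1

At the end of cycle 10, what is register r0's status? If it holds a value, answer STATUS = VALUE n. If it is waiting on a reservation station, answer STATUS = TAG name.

STATUS = VALUE -16

c1: issue MUL r1<-Mul1 | r0:1,r1:Mul1,r2:8,r3:4,r4:9,r5:1
c2: issue SUB r3<-Add1 | r0:1,r1:Mul1,r2:8,r3:Add1,r4:9,r5:1
c3: issue ADD r5<-Add2 | r0:1,r1:Mul1,r2:8,r3:Add1,r4:9,r5:Add2
c4: CDB Add1=1; issue MUL r1<-Mul2 | r0:1,r1:Mul2,r2:8,r3:1,r4:9,r5:Add2
c5: CDB Add2=17; issue ADD r5<-Add1 | r0:1,r1:Mul2,r2:8,r3:1,r4:9,r5:Add1
c6: CDB Mul1=20; issue SUB r0<-Add2 | r0:Add2,r1:Mul2,r2:8,r3:1,r4:9,r5:Add1
c7: CDB Add1=17; issue SUB r1<-Add1 | r0:Add2,r1:Add1,r2:8,r3:1,r4:9,r5:17
c8: - | r0:Add2,r1:Add1,r2:8,r3:1,r4:9,r5:17
c9: CDB Add2=-16 | r0:-16,r1:Add1,r2:8,r3:1,r4:9,r5:17
c10: CDB Mul2=9 | r0:-16,r1:Add1,r2:8,r3:1,r4:9,r5:17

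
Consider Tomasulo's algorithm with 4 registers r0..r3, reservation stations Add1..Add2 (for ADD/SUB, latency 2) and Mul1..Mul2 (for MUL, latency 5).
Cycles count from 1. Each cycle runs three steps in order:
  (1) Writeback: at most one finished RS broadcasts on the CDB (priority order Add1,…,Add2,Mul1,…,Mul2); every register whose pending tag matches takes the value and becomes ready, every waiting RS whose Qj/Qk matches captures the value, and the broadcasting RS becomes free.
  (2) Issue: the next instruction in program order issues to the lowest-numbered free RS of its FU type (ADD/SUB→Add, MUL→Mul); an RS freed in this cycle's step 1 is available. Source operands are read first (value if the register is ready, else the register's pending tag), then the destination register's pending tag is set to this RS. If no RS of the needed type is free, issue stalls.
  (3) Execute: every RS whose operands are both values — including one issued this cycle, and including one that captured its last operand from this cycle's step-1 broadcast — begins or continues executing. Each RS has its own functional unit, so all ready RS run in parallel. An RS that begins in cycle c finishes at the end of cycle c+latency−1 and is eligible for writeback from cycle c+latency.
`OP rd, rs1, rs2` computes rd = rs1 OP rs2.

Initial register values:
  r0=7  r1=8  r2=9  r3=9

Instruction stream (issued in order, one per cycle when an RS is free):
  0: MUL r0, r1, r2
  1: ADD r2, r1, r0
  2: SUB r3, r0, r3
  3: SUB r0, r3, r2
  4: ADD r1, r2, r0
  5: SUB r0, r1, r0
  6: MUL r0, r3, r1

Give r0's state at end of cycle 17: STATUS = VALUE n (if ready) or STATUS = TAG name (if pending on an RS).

STATUS = TAG Mul1

cycle 1: issue MUL r0<-Mul1 // r0:Mul1,r1:8,r2:9,r3:9
cycle 2: issue ADD r2<-Add1 // r0:Mul1,r1:8,r2:Add1,r3:9
cycle 3: issue SUB r3<-Add2 // r0:Mul1,r1:8,r2:Add1,r3:Add2
cycle 4: stall // r0:Mul1,r1:8,r2:Add1,r3:Add2
cycle 5: stall // r0:Mul1,r1:8,r2:Add1,r3:Add2
cycle 6: CDB Mul1=72; stall // r0:72,r1:8,r2:Add1,r3:Add2
cycle 7: stall // r0:72,r1:8,r2:Add1,r3:Add2
cycle 8: CDB Add1=80; issue SUB r0<-Add1 // r0:Add1,r1:8,r2:80,r3:Add2
cycle 9: CDB Add2=63; issue ADD r1<-Add2 // r0:Add1,r1:Add2,r2:80,r3:63
cycle 10: stall // r0:Add1,r1:Add2,r2:80,r3:63
cycle 11: CDB Add1=-17; issue SUB r0<-Add1 // r0:Add1,r1:Add2,r2:80,r3:63
cycle 12: issue MUL r0<-Mul1 // r0:Mul1,r1:Add2,r2:80,r3:63
cycle 13: CDB Add2=63 // r0:Mul1,r1:63,r2:80,r3:63
cycle 14: - // r0:Mul1,r1:63,r2:80,r3:63
cycle 15: CDB Add1=80 // r0:Mul1,r1:63,r2:80,r3:63
cycle 16: - // r0:Mul1,r1:63,r2:80,r3:63
cycle 17: - // r0:Mul1,r1:63,r2:80,r3:63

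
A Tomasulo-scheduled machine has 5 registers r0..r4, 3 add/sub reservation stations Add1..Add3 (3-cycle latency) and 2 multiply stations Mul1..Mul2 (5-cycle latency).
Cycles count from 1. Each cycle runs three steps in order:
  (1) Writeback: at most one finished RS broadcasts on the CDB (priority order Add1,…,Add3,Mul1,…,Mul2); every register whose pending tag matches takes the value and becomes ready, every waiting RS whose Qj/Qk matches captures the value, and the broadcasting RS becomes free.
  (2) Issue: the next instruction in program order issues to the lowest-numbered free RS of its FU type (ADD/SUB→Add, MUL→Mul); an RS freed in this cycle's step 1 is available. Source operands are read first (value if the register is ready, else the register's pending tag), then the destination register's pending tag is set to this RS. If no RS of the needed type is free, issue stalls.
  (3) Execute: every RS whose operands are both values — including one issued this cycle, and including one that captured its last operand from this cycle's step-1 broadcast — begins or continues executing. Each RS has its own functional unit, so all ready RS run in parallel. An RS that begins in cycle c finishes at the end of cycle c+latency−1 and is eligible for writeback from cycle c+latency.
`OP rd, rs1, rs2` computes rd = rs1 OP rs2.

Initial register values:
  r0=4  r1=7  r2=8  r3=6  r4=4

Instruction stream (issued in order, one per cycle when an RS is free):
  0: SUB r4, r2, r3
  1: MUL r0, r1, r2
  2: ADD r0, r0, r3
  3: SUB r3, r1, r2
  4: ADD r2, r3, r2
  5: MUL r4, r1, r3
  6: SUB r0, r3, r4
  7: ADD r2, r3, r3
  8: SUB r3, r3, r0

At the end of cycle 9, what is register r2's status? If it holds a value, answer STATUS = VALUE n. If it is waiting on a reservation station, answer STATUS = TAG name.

cycle 1: issue SUB r4<-Add1 // r0:4,r1:7,r2:8,r3:6,r4:Add1
cycle 2: issue MUL r0<-Mul1 // r0:Mul1,r1:7,r2:8,r3:6,r4:Add1
cycle 3: issue ADD r0<-Add2 // r0:Add2,r1:7,r2:8,r3:6,r4:Add1
cycle 4: CDB Add1=2; issue SUB r3<-Add1 // r0:Add2,r1:7,r2:8,r3:Add1,r4:2
cycle 5: issue ADD r2<-Add3 // r0:Add2,r1:7,r2:Add3,r3:Add1,r4:2
cycle 6: issue MUL r4<-Mul2 // r0:Add2,r1:7,r2:Add3,r3:Add1,r4:Mul2
cycle 7: CDB Add1=-1; issue SUB r0<-Add1 // r0:Add1,r1:7,r2:Add3,r3:-1,r4:Mul2
cycle 8: CDB Mul1=56; stall // r0:Add1,r1:7,r2:Add3,r3:-1,r4:Mul2
cycle 9: stall // r0:Add1,r1:7,r2:Add3,r3:-1,r4:Mul2

STATUS = TAG Add3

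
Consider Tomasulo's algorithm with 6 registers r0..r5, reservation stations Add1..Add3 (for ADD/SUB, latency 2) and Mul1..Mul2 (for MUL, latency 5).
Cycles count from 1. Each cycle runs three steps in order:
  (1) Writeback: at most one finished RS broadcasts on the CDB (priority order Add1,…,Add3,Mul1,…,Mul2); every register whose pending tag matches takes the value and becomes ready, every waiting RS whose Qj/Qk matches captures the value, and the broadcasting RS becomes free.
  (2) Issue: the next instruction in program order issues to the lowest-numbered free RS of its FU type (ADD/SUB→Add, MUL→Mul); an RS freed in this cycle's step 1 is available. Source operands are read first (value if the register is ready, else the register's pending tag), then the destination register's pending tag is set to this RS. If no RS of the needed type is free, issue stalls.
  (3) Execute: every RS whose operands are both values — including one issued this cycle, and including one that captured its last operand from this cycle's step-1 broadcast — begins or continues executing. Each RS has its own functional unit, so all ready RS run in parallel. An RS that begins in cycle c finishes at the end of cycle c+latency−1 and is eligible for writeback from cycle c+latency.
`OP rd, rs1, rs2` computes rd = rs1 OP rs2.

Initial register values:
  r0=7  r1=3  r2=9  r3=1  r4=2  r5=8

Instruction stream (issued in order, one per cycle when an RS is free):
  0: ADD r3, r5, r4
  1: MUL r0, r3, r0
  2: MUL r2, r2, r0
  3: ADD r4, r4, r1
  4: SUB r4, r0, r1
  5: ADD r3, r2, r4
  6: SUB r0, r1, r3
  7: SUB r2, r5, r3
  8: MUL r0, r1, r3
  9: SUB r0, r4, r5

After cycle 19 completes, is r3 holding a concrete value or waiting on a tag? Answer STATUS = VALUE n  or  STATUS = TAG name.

STATUS = VALUE 697

  c1: issue ADD r3<-Add1  regs: r0:7,r1:3,r2:9,r3:Add1,r4:2,r5:8
  c2: issue MUL r0<-Mul1  regs: r0:Mul1,r1:3,r2:9,r3:Add1,r4:2,r5:8
  c3: CDB Add1=10; issue MUL r2<-Mul2  regs: r0:Mul1,r1:3,r2:Mul2,r3:10,r4:2,r5:8
  c4: issue ADD r4<-Add1  regs: r0:Mul1,r1:3,r2:Mul2,r3:10,r4:Add1,r5:8
  c5: issue SUB r4<-Add2  regs: r0:Mul1,r1:3,r2:Mul2,r3:10,r4:Add2,r5:8
  c6: CDB Add1=5; issue ADD r3<-Add1  regs: r0:Mul1,r1:3,r2:Mul2,r3:Add1,r4:Add2,r5:8
  c7: issue SUB r0<-Add3  regs: r0:Add3,r1:3,r2:Mul2,r3:Add1,r4:Add2,r5:8
  c8: CDB Mul1=70; stall  regs: r0:Add3,r1:3,r2:Mul2,r3:Add1,r4:Add2,r5:8
  c9: stall  regs: r0:Add3,r1:3,r2:Mul2,r3:Add1,r4:Add2,r5:8
  c10: CDB Add2=67; issue SUB r2<-Add2  regs: r0:Add3,r1:3,r2:Add2,r3:Add1,r4:67,r5:8
  c11: issue MUL r0<-Mul1  regs: r0:Mul1,r1:3,r2:Add2,r3:Add1,r4:67,r5:8
  c12: stall  regs: r0:Mul1,r1:3,r2:Add2,r3:Add1,r4:67,r5:8
  c13: CDB Mul2=630; stall  regs: r0:Mul1,r1:3,r2:Add2,r3:Add1,r4:67,r5:8
  c14: stall  regs: r0:Mul1,r1:3,r2:Add2,r3:Add1,r4:67,r5:8
  c15: CDB Add1=697; issue SUB r0<-Add1  regs: r0:Add1,r1:3,r2:Add2,r3:697,r4:67,r5:8
  c16: -  regs: r0:Add1,r1:3,r2:Add2,r3:697,r4:67,r5:8
  c17: CDB Add1=59  regs: r0:59,r1:3,r2:Add2,r3:697,r4:67,r5:8
  c18: CDB Add2=-689  regs: r0:59,r1:3,r2:-689,r3:697,r4:67,r5:8
  c19: CDB Add3=-694  regs: r0:59,r1:3,r2:-689,r3:697,r4:67,r5:8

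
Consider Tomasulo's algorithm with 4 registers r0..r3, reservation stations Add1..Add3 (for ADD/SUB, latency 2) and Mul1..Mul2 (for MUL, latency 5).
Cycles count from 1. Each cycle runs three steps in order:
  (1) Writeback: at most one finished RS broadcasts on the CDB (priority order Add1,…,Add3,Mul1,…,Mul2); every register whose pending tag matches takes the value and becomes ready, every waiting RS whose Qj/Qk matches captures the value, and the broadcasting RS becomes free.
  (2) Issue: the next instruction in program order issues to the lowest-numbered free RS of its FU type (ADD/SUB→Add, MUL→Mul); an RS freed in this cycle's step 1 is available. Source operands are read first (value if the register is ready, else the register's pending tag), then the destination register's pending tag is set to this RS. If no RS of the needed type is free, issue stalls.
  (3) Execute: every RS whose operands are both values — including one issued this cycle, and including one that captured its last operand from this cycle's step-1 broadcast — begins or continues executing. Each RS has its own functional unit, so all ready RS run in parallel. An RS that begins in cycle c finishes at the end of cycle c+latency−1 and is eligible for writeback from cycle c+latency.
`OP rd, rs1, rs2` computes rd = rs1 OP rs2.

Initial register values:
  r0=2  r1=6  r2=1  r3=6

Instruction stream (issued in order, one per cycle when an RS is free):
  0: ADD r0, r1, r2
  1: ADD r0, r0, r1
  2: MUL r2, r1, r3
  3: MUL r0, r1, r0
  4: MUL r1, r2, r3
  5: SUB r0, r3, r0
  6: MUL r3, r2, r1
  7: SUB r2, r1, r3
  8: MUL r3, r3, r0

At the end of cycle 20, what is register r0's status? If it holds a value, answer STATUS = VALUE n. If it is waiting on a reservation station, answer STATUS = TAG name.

STATUS = VALUE -72

  c1: issue ADD r0<-Add1  regs: r0:Add1,r1:6,r2:1,r3:6
  c2: issue ADD r0<-Add2  regs: r0:Add2,r1:6,r2:1,r3:6
  c3: CDB Add1=7; issue MUL r2<-Mul1  regs: r0:Add2,r1:6,r2:Mul1,r3:6
  c4: issue MUL r0<-Mul2  regs: r0:Mul2,r1:6,r2:Mul1,r3:6
  c5: CDB Add2=13; stall  regs: r0:Mul2,r1:6,r2:Mul1,r3:6
  c6: stall  regs: r0:Mul2,r1:6,r2:Mul1,r3:6
  c7: stall  regs: r0:Mul2,r1:6,r2:Mul1,r3:6
  c8: CDB Mul1=36; issue MUL r1<-Mul1  regs: r0:Mul2,r1:Mul1,r2:36,r3:6
  c9: issue SUB r0<-Add1  regs: r0:Add1,r1:Mul1,r2:36,r3:6
  c10: CDB Mul2=78; issue MUL r3<-Mul2  regs: r0:Add1,r1:Mul1,r2:36,r3:Mul2
  c11: issue SUB r2<-Add2  regs: r0:Add1,r1:Mul1,r2:Add2,r3:Mul2
  c12: CDB Add1=-72; stall  regs: r0:-72,r1:Mul1,r2:Add2,r3:Mul2
  c13: CDB Mul1=216; issue MUL r3<-Mul1  regs: r0:-72,r1:216,r2:Add2,r3:Mul1
  c14: -  regs: r0:-72,r1:216,r2:Add2,r3:Mul1
  c15: -  regs: r0:-72,r1:216,r2:Add2,r3:Mul1
  c16: -  regs: r0:-72,r1:216,r2:Add2,r3:Mul1
  c17: -  regs: r0:-72,r1:216,r2:Add2,r3:Mul1
  c18: CDB Mul2=7776  regs: r0:-72,r1:216,r2:Add2,r3:Mul1
  c19: -  regs: r0:-72,r1:216,r2:Add2,r3:Mul1
  c20: CDB Add2=-7560  regs: r0:-72,r1:216,r2:-7560,r3:Mul1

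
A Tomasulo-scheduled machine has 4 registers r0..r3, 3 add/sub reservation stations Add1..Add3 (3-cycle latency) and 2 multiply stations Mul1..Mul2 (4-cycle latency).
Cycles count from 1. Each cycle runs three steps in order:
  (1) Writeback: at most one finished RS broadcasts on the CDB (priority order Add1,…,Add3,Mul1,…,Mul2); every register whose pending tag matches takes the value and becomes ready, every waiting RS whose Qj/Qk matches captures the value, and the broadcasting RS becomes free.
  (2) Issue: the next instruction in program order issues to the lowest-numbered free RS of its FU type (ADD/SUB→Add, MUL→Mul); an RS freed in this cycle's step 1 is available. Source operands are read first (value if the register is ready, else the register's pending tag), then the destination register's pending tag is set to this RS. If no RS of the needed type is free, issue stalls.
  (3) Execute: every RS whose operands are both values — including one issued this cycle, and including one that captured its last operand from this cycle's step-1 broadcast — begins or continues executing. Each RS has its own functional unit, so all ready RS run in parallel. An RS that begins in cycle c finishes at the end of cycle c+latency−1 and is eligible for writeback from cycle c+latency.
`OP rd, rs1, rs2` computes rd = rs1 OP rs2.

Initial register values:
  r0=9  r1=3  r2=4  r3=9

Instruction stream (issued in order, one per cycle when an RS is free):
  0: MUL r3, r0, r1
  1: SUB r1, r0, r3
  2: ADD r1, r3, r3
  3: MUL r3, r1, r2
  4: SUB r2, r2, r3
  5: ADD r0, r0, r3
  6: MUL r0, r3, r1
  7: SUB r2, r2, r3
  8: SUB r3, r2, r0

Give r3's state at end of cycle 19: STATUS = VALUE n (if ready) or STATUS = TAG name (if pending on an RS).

c1: issue MUL r3<-Mul1 | r0:9,r1:3,r2:4,r3:Mul1
c2: issue SUB r1<-Add1 | r0:9,r1:Add1,r2:4,r3:Mul1
c3: issue ADD r1<-Add2 | r0:9,r1:Add2,r2:4,r3:Mul1
c4: issue MUL r3<-Mul2 | r0:9,r1:Add2,r2:4,r3:Mul2
c5: CDB Mul1=27; issue SUB r2<-Add3 | r0:9,r1:Add2,r2:Add3,r3:Mul2
c6: stall | r0:9,r1:Add2,r2:Add3,r3:Mul2
c7: stall | r0:9,r1:Add2,r2:Add3,r3:Mul2
c8: CDB Add1=-18; issue ADD r0<-Add1 | r0:Add1,r1:Add2,r2:Add3,r3:Mul2
c9: CDB Add2=54; issue MUL r0<-Mul1 | r0:Mul1,r1:54,r2:Add3,r3:Mul2
c10: issue SUB r2<-Add2 | r0:Mul1,r1:54,r2:Add2,r3:Mul2
c11: stall | r0:Mul1,r1:54,r2:Add2,r3:Mul2
c12: stall | r0:Mul1,r1:54,r2:Add2,r3:Mul2
c13: CDB Mul2=216; stall | r0:Mul1,r1:54,r2:Add2,r3:216
c14: stall | r0:Mul1,r1:54,r2:Add2,r3:216
c15: stall | r0:Mul1,r1:54,r2:Add2,r3:216
c16: CDB Add1=225; issue SUB r3<-Add1 | r0:Mul1,r1:54,r2:Add2,r3:Add1
c17: CDB Add3=-212 | r0:Mul1,r1:54,r2:Add2,r3:Add1
c18: CDB Mul1=11664 | r0:11664,r1:54,r2:Add2,r3:Add1
c19: - | r0:11664,r1:54,r2:Add2,r3:Add1

STATUS = TAG Add1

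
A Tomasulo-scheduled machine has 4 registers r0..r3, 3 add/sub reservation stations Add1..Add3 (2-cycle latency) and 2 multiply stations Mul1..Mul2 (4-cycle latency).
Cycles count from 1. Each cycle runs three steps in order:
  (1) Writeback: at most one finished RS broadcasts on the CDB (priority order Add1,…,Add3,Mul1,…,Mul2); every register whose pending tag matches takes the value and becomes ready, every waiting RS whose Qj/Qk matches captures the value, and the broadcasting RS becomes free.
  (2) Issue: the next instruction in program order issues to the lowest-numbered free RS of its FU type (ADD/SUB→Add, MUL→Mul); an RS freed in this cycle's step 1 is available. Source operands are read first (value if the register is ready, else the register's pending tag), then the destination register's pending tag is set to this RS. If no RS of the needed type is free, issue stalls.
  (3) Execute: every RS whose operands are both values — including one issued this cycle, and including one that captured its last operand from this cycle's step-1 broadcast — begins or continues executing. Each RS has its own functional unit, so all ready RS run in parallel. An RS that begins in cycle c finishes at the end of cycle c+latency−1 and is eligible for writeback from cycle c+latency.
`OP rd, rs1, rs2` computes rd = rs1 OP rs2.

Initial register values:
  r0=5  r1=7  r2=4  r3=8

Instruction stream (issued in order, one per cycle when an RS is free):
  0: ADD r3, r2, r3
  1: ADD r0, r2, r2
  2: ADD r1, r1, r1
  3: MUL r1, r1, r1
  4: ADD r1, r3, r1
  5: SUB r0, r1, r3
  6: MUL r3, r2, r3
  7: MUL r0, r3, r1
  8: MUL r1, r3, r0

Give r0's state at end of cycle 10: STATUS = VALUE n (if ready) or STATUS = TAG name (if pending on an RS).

  c1: issue ADD r3<-Add1  regs: r0:5,r1:7,r2:4,r3:Add1
  c2: issue ADD r0<-Add2  regs: r0:Add2,r1:7,r2:4,r3:Add1
  c3: CDB Add1=12; issue ADD r1<-Add1  regs: r0:Add2,r1:Add1,r2:4,r3:12
  c4: CDB Add2=8; issue MUL r1<-Mul1  regs: r0:8,r1:Mul1,r2:4,r3:12
  c5: CDB Add1=14; issue ADD r1<-Add1  regs: r0:8,r1:Add1,r2:4,r3:12
  c6: issue SUB r0<-Add2  regs: r0:Add2,r1:Add1,r2:4,r3:12
  c7: issue MUL r3<-Mul2  regs: r0:Add2,r1:Add1,r2:4,r3:Mul2
  c8: stall  regs: r0:Add2,r1:Add1,r2:4,r3:Mul2
  c9: CDB Mul1=196; issue MUL r0<-Mul1  regs: r0:Mul1,r1:Add1,r2:4,r3:Mul2
  c10: stall  regs: r0:Mul1,r1:Add1,r2:4,r3:Mul2

STATUS = TAG Mul1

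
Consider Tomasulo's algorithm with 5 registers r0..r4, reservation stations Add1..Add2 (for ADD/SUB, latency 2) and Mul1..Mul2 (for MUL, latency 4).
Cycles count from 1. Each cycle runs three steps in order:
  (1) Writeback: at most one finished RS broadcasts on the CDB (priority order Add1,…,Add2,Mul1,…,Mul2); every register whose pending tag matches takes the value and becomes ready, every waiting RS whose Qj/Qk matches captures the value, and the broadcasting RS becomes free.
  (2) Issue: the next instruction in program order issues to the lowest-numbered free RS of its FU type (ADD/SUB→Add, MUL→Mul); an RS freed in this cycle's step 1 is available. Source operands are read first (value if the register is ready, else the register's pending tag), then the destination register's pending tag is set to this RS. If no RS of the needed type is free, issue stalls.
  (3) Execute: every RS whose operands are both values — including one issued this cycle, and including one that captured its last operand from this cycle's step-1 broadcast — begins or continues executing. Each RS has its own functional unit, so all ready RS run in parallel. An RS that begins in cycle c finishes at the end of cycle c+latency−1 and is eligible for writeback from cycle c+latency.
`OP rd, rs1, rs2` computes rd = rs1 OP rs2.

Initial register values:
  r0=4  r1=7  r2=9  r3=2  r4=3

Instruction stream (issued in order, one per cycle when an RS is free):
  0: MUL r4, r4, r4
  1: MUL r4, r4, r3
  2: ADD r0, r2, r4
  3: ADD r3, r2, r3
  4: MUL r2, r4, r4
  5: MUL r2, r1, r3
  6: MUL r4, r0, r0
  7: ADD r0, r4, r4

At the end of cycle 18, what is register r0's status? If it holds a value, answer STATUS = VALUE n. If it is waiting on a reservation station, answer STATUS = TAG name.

  c1: issue MUL r4<-Mul1  regs: r0:4,r1:7,r2:9,r3:2,r4:Mul1
  c2: issue MUL r4<-Mul2  regs: r0:4,r1:7,r2:9,r3:2,r4:Mul2
  c3: issue ADD r0<-Add1  regs: r0:Add1,r1:7,r2:9,r3:2,r4:Mul2
  c4: issue ADD r3<-Add2  regs: r0:Add1,r1:7,r2:9,r3:Add2,r4:Mul2
  c5: CDB Mul1=9; issue MUL r2<-Mul1  regs: r0:Add1,r1:7,r2:Mul1,r3:Add2,r4:Mul2
  c6: CDB Add2=11; stall  regs: r0:Add1,r1:7,r2:Mul1,r3:11,r4:Mul2
  c7: stall  regs: r0:Add1,r1:7,r2:Mul1,r3:11,r4:Mul2
  c8: stall  regs: r0:Add1,r1:7,r2:Mul1,r3:11,r4:Mul2
  c9: CDB Mul2=18; issue MUL r2<-Mul2  regs: r0:Add1,r1:7,r2:Mul2,r3:11,r4:18
  c10: stall  regs: r0:Add1,r1:7,r2:Mul2,r3:11,r4:18
  c11: CDB Add1=27; stall  regs: r0:27,r1:7,r2:Mul2,r3:11,r4:18
  c12: stall  regs: r0:27,r1:7,r2:Mul2,r3:11,r4:18
  c13: CDB Mul1=324; issue MUL r4<-Mul1  regs: r0:27,r1:7,r2:Mul2,r3:11,r4:Mul1
  c14: CDB Mul2=77; issue ADD r0<-Add1  regs: r0:Add1,r1:7,r2:77,r3:11,r4:Mul1
  c15: -  regs: r0:Add1,r1:7,r2:77,r3:11,r4:Mul1
  c16: -  regs: r0:Add1,r1:7,r2:77,r3:11,r4:Mul1
  c17: CDB Mul1=729  regs: r0:Add1,r1:7,r2:77,r3:11,r4:729
  c18: -  regs: r0:Add1,r1:7,r2:77,r3:11,r4:729

STATUS = TAG Add1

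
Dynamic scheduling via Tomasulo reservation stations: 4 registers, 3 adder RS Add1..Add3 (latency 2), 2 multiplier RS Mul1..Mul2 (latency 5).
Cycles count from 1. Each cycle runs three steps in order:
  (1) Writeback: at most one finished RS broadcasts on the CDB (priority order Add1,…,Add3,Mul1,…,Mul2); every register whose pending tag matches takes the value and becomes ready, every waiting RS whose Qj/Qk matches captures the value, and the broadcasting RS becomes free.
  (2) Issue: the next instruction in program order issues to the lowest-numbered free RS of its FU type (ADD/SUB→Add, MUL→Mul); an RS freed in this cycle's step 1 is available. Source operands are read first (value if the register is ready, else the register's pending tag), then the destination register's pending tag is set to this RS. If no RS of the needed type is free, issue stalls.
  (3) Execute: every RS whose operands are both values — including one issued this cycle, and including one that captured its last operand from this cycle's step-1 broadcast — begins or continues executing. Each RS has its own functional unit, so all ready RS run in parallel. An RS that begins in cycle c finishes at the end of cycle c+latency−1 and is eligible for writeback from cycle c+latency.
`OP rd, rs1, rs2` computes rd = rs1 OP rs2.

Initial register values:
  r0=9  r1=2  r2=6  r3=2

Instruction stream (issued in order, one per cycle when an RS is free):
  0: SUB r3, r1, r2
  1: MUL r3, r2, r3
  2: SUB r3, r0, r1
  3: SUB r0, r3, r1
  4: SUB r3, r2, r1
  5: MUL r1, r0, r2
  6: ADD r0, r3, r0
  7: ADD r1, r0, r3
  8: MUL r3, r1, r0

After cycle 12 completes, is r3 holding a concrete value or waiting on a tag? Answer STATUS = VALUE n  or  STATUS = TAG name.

STATUS = TAG Mul1

c1: issue SUB r3<-Add1 | r0:9,r1:2,r2:6,r3:Add1
c2: issue MUL r3<-Mul1 | r0:9,r1:2,r2:6,r3:Mul1
c3: CDB Add1=-4; issue SUB r3<-Add1 | r0:9,r1:2,r2:6,r3:Add1
c4: issue SUB r0<-Add2 | r0:Add2,r1:2,r2:6,r3:Add1
c5: CDB Add1=7; issue SUB r3<-Add1 | r0:Add2,r1:2,r2:6,r3:Add1
c6: issue MUL r1<-Mul2 | r0:Add2,r1:Mul2,r2:6,r3:Add1
c7: CDB Add1=4; issue ADD r0<-Add1 | r0:Add1,r1:Mul2,r2:6,r3:4
c8: CDB Add2=5; issue ADD r1<-Add2 | r0:Add1,r1:Add2,r2:6,r3:4
c9: CDB Mul1=-24; issue MUL r3<-Mul1 | r0:Add1,r1:Add2,r2:6,r3:Mul1
c10: CDB Add1=9 | r0:9,r1:Add2,r2:6,r3:Mul1
c11: - | r0:9,r1:Add2,r2:6,r3:Mul1
c12: CDB Add2=13 | r0:9,r1:13,r2:6,r3:Mul1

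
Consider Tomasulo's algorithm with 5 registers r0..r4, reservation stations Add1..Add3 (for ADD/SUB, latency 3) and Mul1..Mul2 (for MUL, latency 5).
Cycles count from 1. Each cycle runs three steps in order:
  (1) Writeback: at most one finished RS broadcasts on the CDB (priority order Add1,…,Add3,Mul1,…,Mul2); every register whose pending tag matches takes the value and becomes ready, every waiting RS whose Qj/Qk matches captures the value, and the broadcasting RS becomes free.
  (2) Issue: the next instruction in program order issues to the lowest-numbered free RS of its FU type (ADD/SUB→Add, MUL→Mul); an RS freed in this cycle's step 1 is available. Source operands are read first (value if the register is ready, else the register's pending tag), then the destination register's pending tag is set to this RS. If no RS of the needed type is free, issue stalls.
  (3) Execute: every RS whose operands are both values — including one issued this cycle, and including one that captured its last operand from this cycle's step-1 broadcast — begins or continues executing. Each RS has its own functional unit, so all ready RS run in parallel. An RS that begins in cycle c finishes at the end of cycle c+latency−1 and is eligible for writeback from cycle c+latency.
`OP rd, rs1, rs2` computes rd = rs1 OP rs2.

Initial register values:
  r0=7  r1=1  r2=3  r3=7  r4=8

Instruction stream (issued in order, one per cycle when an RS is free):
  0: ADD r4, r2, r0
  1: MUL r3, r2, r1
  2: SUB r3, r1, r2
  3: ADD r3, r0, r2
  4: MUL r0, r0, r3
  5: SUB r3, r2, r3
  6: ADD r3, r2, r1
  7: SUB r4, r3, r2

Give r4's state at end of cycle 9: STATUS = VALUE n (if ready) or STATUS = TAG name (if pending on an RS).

STATUS = TAG Add3

cycle 1: issue ADD r4<-Add1 // r0:7,r1:1,r2:3,r3:7,r4:Add1
cycle 2: issue MUL r3<-Mul1 // r0:7,r1:1,r2:3,r3:Mul1,r4:Add1
cycle 3: issue SUB r3<-Add2 // r0:7,r1:1,r2:3,r3:Add2,r4:Add1
cycle 4: CDB Add1=10; issue ADD r3<-Add1 // r0:7,r1:1,r2:3,r3:Add1,r4:10
cycle 5: issue MUL r0<-Mul2 // r0:Mul2,r1:1,r2:3,r3:Add1,r4:10
cycle 6: CDB Add2=-2; issue SUB r3<-Add2 // r0:Mul2,r1:1,r2:3,r3:Add2,r4:10
cycle 7: CDB Add1=10; issue ADD r3<-Add1 // r0:Mul2,r1:1,r2:3,r3:Add1,r4:10
cycle 8: CDB Mul1=3; issue SUB r4<-Add3 // r0:Mul2,r1:1,r2:3,r3:Add1,r4:Add3
cycle 9: - // r0:Mul2,r1:1,r2:3,r3:Add1,r4:Add3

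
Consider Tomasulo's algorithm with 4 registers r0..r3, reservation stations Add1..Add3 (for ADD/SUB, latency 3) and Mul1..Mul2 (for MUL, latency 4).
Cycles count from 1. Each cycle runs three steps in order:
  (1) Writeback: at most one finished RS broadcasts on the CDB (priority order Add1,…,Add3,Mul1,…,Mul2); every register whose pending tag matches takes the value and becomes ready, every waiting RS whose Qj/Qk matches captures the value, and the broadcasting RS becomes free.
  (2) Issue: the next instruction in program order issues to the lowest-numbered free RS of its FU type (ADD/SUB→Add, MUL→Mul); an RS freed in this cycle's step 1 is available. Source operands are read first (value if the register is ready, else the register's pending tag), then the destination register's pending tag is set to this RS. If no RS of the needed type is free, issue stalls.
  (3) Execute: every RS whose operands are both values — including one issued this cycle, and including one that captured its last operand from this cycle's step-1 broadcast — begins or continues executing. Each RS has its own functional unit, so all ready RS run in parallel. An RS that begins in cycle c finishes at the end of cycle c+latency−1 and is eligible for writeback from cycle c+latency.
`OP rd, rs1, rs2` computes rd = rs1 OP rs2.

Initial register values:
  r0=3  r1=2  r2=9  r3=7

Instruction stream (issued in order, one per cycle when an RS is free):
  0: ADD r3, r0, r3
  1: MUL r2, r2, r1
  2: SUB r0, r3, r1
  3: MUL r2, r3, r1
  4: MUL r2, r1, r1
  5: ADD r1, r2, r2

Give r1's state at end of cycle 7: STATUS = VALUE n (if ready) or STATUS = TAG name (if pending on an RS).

STATUS = TAG Add1

  c1: issue ADD r3<-Add1  regs: r0:3,r1:2,r2:9,r3:Add1
  c2: issue MUL r2<-Mul1  regs: r0:3,r1:2,r2:Mul1,r3:Add1
  c3: issue SUB r0<-Add2  regs: r0:Add2,r1:2,r2:Mul1,r3:Add1
  c4: CDB Add1=10; issue MUL r2<-Mul2  regs: r0:Add2,r1:2,r2:Mul2,r3:10
  c5: stall  regs: r0:Add2,r1:2,r2:Mul2,r3:10
  c6: CDB Mul1=18; issue MUL r2<-Mul1  regs: r0:Add2,r1:2,r2:Mul1,r3:10
  c7: CDB Add2=8; issue ADD r1<-Add1  regs: r0:8,r1:Add1,r2:Mul1,r3:10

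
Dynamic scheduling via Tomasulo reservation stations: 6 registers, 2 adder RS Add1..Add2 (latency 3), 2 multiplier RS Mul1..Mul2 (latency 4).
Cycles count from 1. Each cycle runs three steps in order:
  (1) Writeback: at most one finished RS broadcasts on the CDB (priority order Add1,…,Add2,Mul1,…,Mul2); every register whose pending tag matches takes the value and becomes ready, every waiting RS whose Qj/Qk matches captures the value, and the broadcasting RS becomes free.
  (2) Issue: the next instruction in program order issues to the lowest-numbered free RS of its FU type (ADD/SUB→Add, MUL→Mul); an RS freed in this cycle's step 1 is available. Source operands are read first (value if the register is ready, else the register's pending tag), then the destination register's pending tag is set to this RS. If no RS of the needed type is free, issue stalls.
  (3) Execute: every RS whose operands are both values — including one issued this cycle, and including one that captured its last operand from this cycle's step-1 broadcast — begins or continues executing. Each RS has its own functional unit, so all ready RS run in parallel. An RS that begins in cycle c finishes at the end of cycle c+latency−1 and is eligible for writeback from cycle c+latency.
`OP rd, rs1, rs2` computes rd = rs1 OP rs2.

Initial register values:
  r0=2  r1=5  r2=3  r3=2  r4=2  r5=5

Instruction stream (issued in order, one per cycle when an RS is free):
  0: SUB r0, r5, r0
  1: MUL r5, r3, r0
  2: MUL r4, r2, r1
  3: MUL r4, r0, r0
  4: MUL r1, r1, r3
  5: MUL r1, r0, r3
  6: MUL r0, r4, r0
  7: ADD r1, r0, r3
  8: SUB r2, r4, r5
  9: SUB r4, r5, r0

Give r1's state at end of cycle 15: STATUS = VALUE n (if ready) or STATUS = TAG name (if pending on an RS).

STATUS = TAG Add1

cycle 1: issue SUB r0<-Add1 // r0:Add1,r1:5,r2:3,r3:2,r4:2,r5:5
cycle 2: issue MUL r5<-Mul1 // r0:Add1,r1:5,r2:3,r3:2,r4:2,r5:Mul1
cycle 3: issue MUL r4<-Mul2 // r0:Add1,r1:5,r2:3,r3:2,r4:Mul2,r5:Mul1
cycle 4: CDB Add1=3; stall // r0:3,r1:5,r2:3,r3:2,r4:Mul2,r5:Mul1
cycle 5: stall // r0:3,r1:5,r2:3,r3:2,r4:Mul2,r5:Mul1
cycle 6: stall // r0:3,r1:5,r2:3,r3:2,r4:Mul2,r5:Mul1
cycle 7: CDB Mul2=15; issue MUL r4<-Mul2 // r0:3,r1:5,r2:3,r3:2,r4:Mul2,r5:Mul1
cycle 8: CDB Mul1=6; issue MUL r1<-Mul1 // r0:3,r1:Mul1,r2:3,r3:2,r4:Mul2,r5:6
cycle 9: stall // r0:3,r1:Mul1,r2:3,r3:2,r4:Mul2,r5:6
cycle 10: stall // r0:3,r1:Mul1,r2:3,r3:2,r4:Mul2,r5:6
cycle 11: CDB Mul2=9; issue MUL r1<-Mul2 // r0:3,r1:Mul2,r2:3,r3:2,r4:9,r5:6
cycle 12: CDB Mul1=10; issue MUL r0<-Mul1 // r0:Mul1,r1:Mul2,r2:3,r3:2,r4:9,r5:6
cycle 13: issue ADD r1<-Add1 // r0:Mul1,r1:Add1,r2:3,r3:2,r4:9,r5:6
cycle 14: issue SUB r2<-Add2 // r0:Mul1,r1:Add1,r2:Add2,r3:2,r4:9,r5:6
cycle 15: CDB Mul2=6; stall // r0:Mul1,r1:Add1,r2:Add2,r3:2,r4:9,r5:6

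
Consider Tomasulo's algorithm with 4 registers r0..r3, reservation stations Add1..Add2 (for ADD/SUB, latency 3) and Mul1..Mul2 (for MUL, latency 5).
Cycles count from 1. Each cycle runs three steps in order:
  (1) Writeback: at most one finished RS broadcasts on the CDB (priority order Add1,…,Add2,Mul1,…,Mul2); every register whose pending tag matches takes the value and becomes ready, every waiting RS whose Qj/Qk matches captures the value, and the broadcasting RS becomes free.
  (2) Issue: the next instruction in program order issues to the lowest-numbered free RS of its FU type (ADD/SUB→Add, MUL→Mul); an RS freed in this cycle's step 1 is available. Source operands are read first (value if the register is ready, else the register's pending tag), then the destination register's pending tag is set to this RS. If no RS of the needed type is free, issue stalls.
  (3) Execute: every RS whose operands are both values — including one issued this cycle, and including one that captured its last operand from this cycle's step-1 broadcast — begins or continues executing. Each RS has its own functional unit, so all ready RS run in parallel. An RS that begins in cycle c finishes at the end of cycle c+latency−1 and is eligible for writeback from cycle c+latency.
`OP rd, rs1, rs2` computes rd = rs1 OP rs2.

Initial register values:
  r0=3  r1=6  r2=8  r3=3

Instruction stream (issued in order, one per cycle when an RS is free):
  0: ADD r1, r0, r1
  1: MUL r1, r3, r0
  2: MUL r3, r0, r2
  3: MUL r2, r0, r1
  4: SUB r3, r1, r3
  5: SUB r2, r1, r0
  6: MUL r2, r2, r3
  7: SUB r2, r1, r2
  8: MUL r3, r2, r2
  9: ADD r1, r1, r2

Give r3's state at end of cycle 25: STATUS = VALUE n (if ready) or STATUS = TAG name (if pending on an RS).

  c1: issue ADD r1<-Add1  regs: r0:3,r1:Add1,r2:8,r3:3
  c2: issue MUL r1<-Mul1  regs: r0:3,r1:Mul1,r2:8,r3:3
  c3: issue MUL r3<-Mul2  regs: r0:3,r1:Mul1,r2:8,r3:Mul2
  c4: CDB Add1=9; stall  regs: r0:3,r1:Mul1,r2:8,r3:Mul2
  c5: stall  regs: r0:3,r1:Mul1,r2:8,r3:Mul2
  c6: stall  regs: r0:3,r1:Mul1,r2:8,r3:Mul2
  c7: CDB Mul1=9; issue MUL r2<-Mul1  regs: r0:3,r1:9,r2:Mul1,r3:Mul2
  c8: CDB Mul2=24; issue SUB r3<-Add1  regs: r0:3,r1:9,r2:Mul1,r3:Add1
  c9: issue SUB r2<-Add2  regs: r0:3,r1:9,r2:Add2,r3:Add1
  c10: issue MUL r2<-Mul2  regs: r0:3,r1:9,r2:Mul2,r3:Add1
  c11: CDB Add1=-15; issue SUB r2<-Add1  regs: r0:3,r1:9,r2:Add1,r3:-15
  c12: CDB Add2=6; stall  regs: r0:3,r1:9,r2:Add1,r3:-15
  c13: CDB Mul1=27; issue MUL r3<-Mul1  regs: r0:3,r1:9,r2:Add1,r3:Mul1
  c14: issue ADD r1<-Add2  regs: r0:3,r1:Add2,r2:Add1,r3:Mul1
  c15: -  regs: r0:3,r1:Add2,r2:Add1,r3:Mul1
  c16: -  regs: r0:3,r1:Add2,r2:Add1,r3:Mul1
  c17: CDB Mul2=-90  regs: r0:3,r1:Add2,r2:Add1,r3:Mul1
  c18: -  regs: r0:3,r1:Add2,r2:Add1,r3:Mul1
  c19: -  regs: r0:3,r1:Add2,r2:Add1,r3:Mul1
  c20: CDB Add1=99  regs: r0:3,r1:Add2,r2:99,r3:Mul1
  c21: -  regs: r0:3,r1:Add2,r2:99,r3:Mul1
  c22: -  regs: r0:3,r1:Add2,r2:99,r3:Mul1
  c23: CDB Add2=108  regs: r0:3,r1:108,r2:99,r3:Mul1
  c24: -  regs: r0:3,r1:108,r2:99,r3:Mul1
  c25: CDB Mul1=9801  regs: r0:3,r1:108,r2:99,r3:9801

STATUS = VALUE 9801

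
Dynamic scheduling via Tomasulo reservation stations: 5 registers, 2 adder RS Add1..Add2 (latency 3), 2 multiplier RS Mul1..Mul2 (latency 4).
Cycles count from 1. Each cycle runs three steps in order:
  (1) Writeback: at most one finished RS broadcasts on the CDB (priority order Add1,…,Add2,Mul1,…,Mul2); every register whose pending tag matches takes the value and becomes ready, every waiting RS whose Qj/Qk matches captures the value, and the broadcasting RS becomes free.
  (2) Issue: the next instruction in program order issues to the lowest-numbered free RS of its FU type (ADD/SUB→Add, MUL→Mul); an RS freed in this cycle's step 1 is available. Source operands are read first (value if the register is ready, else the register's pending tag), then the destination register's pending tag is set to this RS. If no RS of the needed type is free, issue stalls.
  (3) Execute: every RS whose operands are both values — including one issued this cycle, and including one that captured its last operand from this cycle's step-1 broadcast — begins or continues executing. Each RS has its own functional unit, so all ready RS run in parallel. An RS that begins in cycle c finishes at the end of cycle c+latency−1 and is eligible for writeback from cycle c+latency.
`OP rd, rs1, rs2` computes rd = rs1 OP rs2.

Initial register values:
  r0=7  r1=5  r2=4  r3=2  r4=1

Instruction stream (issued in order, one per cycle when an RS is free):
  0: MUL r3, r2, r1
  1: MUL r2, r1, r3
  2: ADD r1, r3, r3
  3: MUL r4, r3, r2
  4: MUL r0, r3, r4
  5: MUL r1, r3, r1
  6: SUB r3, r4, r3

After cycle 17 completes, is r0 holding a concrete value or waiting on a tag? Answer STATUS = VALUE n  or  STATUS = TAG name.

c1: issue MUL r3<-Mul1 | r0:7,r1:5,r2:4,r3:Mul1,r4:1
c2: issue MUL r2<-Mul2 | r0:7,r1:5,r2:Mul2,r3:Mul1,r4:1
c3: issue ADD r1<-Add1 | r0:7,r1:Add1,r2:Mul2,r3:Mul1,r4:1
c4: stall | r0:7,r1:Add1,r2:Mul2,r3:Mul1,r4:1
c5: CDB Mul1=20; issue MUL r4<-Mul1 | r0:7,r1:Add1,r2:Mul2,r3:20,r4:Mul1
c6: stall | r0:7,r1:Add1,r2:Mul2,r3:20,r4:Mul1
c7: stall | r0:7,r1:Add1,r2:Mul2,r3:20,r4:Mul1
c8: CDB Add1=40; stall | r0:7,r1:40,r2:Mul2,r3:20,r4:Mul1
c9: CDB Mul2=100; issue MUL r0<-Mul2 | r0:Mul2,r1:40,r2:100,r3:20,r4:Mul1
c10: stall | r0:Mul2,r1:40,r2:100,r3:20,r4:Mul1
c11: stall | r0:Mul2,r1:40,r2:100,r3:20,r4:Mul1
c12: stall | r0:Mul2,r1:40,r2:100,r3:20,r4:Mul1
c13: CDB Mul1=2000; issue MUL r1<-Mul1 | r0:Mul2,r1:Mul1,r2:100,r3:20,r4:2000
c14: issue SUB r3<-Add1 | r0:Mul2,r1:Mul1,r2:100,r3:Add1,r4:2000
c15: - | r0:Mul2,r1:Mul1,r2:100,r3:Add1,r4:2000
c16: - | r0:Mul2,r1:Mul1,r2:100,r3:Add1,r4:2000
c17: CDB Add1=1980 | r0:Mul2,r1:Mul1,r2:100,r3:1980,r4:2000

STATUS = TAG Mul2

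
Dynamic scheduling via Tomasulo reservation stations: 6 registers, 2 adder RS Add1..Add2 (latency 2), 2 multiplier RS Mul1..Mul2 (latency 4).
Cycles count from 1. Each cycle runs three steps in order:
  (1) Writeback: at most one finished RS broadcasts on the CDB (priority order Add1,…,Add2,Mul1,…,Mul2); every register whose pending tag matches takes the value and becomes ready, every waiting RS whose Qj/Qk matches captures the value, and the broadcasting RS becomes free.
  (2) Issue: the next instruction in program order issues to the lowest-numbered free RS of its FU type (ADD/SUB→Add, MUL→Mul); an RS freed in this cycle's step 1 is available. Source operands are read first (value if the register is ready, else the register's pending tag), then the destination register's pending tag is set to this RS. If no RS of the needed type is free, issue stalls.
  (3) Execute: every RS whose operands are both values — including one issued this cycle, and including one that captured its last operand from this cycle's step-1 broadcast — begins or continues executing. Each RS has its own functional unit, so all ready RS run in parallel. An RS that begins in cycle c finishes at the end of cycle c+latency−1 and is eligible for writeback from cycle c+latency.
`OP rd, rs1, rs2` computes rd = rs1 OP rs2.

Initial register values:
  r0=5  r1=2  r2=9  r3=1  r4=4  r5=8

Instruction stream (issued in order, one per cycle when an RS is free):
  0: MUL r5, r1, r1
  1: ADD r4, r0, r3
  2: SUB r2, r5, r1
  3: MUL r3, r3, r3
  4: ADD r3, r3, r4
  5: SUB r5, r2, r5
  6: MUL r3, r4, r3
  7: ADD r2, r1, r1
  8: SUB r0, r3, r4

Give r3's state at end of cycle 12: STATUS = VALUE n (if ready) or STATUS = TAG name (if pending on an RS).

STATUS = TAG Mul1

  c1: issue MUL r5<-Mul1  regs: r0:5,r1:2,r2:9,r3:1,r4:4,r5:Mul1
  c2: issue ADD r4<-Add1  regs: r0:5,r1:2,r2:9,r3:1,r4:Add1,r5:Mul1
  c3: issue SUB r2<-Add2  regs: r0:5,r1:2,r2:Add2,r3:1,r4:Add1,r5:Mul1
  c4: CDB Add1=6; issue MUL r3<-Mul2  regs: r0:5,r1:2,r2:Add2,r3:Mul2,r4:6,r5:Mul1
  c5: CDB Mul1=4; issue ADD r3<-Add1  regs: r0:5,r1:2,r2:Add2,r3:Add1,r4:6,r5:4
  c6: stall  regs: r0:5,r1:2,r2:Add2,r3:Add1,r4:6,r5:4
  c7: CDB Add2=2; issue SUB r5<-Add2  regs: r0:5,r1:2,r2:2,r3:Add1,r4:6,r5:Add2
  c8: CDB Mul2=1; issue MUL r3<-Mul1  regs: r0:5,r1:2,r2:2,r3:Mul1,r4:6,r5:Add2
  c9: CDB Add2=-2; issue ADD r2<-Add2  regs: r0:5,r1:2,r2:Add2,r3:Mul1,r4:6,r5:-2
  c10: CDB Add1=7; issue SUB r0<-Add1  regs: r0:Add1,r1:2,r2:Add2,r3:Mul1,r4:6,r5:-2
  c11: CDB Add2=4  regs: r0:Add1,r1:2,r2:4,r3:Mul1,r4:6,r5:-2
  c12: -  regs: r0:Add1,r1:2,r2:4,r3:Mul1,r4:6,r5:-2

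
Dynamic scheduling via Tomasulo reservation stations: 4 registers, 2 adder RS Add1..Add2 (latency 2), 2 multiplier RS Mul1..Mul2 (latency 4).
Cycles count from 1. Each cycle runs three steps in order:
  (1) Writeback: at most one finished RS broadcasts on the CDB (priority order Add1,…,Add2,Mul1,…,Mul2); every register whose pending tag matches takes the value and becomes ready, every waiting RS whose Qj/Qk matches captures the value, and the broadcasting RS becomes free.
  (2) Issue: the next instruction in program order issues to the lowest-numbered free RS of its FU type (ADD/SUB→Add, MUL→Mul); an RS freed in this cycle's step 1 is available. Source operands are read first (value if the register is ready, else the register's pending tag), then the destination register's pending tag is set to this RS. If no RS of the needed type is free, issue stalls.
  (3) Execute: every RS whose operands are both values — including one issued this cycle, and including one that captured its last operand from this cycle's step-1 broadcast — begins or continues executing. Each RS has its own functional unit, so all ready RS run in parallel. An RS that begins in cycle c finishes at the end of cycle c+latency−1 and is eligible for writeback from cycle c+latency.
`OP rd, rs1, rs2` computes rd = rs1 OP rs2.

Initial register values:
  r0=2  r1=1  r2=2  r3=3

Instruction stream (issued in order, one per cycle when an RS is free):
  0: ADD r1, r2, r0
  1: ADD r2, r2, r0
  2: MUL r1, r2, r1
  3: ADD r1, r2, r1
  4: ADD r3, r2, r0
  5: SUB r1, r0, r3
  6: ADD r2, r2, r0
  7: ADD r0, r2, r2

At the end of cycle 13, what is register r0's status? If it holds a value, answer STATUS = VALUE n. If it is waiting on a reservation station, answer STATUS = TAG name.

STATUS = VALUE 12

cycle 1: issue ADD r1<-Add1 // r0:2,r1:Add1,r2:2,r3:3
cycle 2: issue ADD r2<-Add2 // r0:2,r1:Add1,r2:Add2,r3:3
cycle 3: CDB Add1=4; issue MUL r1<-Mul1 // r0:2,r1:Mul1,r2:Add2,r3:3
cycle 4: CDB Add2=4; issue ADD r1<-Add1 // r0:2,r1:Add1,r2:4,r3:3
cycle 5: issue ADD r3<-Add2 // r0:2,r1:Add1,r2:4,r3:Add2
cycle 6: stall // r0:2,r1:Add1,r2:4,r3:Add2
cycle 7: CDB Add2=6; issue SUB r1<-Add2 // r0:2,r1:Add2,r2:4,r3:6
cycle 8: CDB Mul1=16; stall // r0:2,r1:Add2,r2:4,r3:6
cycle 9: CDB Add2=-4; issue ADD r2<-Add2 // r0:2,r1:-4,r2:Add2,r3:6
cycle 10: CDB Add1=20; issue ADD r0<-Add1 // r0:Add1,r1:-4,r2:Add2,r3:6
cycle 11: CDB Add2=6 // r0:Add1,r1:-4,r2:6,r3:6
cycle 12: - // r0:Add1,r1:-4,r2:6,r3:6
cycle 13: CDB Add1=12 // r0:12,r1:-4,r2:6,r3:6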